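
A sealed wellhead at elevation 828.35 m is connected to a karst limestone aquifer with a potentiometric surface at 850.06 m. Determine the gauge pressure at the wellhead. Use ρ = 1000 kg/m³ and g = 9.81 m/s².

P ≈ 213 kPa

Head above the cap: Δh = 850.06 − 828.35 = 21.71 m.
P = ρgΔh = 1000 × 9.81 × 21.71 = 212975 Pa ≈ 213 kPa.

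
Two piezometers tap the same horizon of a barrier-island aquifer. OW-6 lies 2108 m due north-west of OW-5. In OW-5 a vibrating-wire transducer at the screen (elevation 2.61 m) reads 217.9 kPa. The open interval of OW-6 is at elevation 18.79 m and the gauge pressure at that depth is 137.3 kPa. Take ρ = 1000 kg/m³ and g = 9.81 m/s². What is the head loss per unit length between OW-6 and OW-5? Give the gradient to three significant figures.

i ≈ 0.00378 m/m

Pressure head at OW-5: ψ = P/(ρg) = 217.9×1000 / (1000 × 9.81) = 22.21 m.
Total head at OW-5: h = z + ψ = 2.61 + 22.21 = 24.82 m.
Pressure head at OW-6: ψ = P/(ρg) = 137.3×1000 / (1000 × 9.81) = 14.00 m.
Total head at OW-6: h = z + ψ = 18.79 + 14.00 = 32.79 m.
Head difference: h(OW-5) − h(OW-6) = 24.82 − 32.79 = -7.97 m.
Hydraulic gradient: i = |Δh| / L = 7.97 / 2108 = 0.00378.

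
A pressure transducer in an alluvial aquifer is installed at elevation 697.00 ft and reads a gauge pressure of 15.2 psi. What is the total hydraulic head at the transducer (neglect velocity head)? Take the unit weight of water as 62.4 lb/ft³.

h ≈ 732.08 ft

ψ = 144·P/γ = 144 × 15.2 / 62.4 = 35.08 ft.
h = z + ψ = 697.00 + 35.08 = 732.08 ft.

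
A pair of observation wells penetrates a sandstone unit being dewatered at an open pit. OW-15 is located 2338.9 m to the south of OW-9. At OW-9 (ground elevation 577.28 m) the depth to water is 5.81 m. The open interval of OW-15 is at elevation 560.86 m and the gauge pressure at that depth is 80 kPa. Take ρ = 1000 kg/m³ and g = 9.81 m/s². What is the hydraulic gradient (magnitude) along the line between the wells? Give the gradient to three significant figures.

i ≈ 0.00105

Total head at OW-9: h = 577.28 − 5.81 = 571.47 m.
Pressure head at OW-15: ψ = P/(ρg) = 80×1000 / (1000 × 9.81) = 8.15 m.
Total head at OW-15: h = z + ψ = 560.86 + 8.15 = 569.01 m.
Head difference: h(OW-9) − h(OW-15) = 571.47 − 569.01 = 2.46 m.
Hydraulic gradient: i = |Δh| / L = 2.46 / 2338.9 = 0.00105.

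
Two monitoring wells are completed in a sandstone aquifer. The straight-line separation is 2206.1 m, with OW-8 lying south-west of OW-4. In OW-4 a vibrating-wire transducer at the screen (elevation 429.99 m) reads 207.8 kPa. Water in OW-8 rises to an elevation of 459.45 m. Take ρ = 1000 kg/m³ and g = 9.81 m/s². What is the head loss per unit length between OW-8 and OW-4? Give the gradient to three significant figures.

i ≈ 0.00375 m/m

Pressure head at OW-4: ψ = P/(ρg) = 207.8×1000 / (1000 × 9.81) = 21.18 m.
Total head at OW-4: h = z + ψ = 429.99 + 21.18 = 451.17 m.
Total head at OW-8: h = 459.45 m (water level in the piezometer is the total head).
Head difference: h(OW-4) − h(OW-8) = 451.17 − 459.45 = -8.28 m.
Hydraulic gradient: i = |Δh| / L = 8.28 / 2206.1 = 0.00375.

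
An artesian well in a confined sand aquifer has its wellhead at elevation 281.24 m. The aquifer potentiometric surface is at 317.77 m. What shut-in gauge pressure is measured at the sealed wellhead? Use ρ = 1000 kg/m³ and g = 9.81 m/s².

P ≈ 358 kPa

Head above the cap: Δh = 317.77 − 281.24 = 36.53 m.
P = ρgΔh = 1000 × 9.81 × 36.53 = 358359 Pa ≈ 358 kPa.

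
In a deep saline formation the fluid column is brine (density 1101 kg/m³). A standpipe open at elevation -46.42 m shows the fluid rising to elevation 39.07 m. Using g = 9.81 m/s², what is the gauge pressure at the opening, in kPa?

Pressure head ψ = h − z = 39.07 − (-46.42) = 85.49 m.
P = ρgψ = 1101 × 9.81 × 85.49 = 923361 Pa ≈ 923 kPa.

P ≈ 923 kPa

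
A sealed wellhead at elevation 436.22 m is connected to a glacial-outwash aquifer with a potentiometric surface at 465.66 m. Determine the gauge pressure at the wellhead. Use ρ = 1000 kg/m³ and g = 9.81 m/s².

Head above the cap: Δh = 465.66 − 436.22 = 29.44 m.
P = ρgΔh = 1000 × 9.81 × 29.44 = 288806 Pa ≈ 289 kPa.

P ≈ 289 kPa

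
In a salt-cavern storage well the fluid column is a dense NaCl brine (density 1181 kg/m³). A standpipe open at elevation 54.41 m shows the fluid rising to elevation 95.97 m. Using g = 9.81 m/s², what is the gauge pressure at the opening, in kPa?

Pressure head ψ = h − z = 95.97 − 54.41 = 41.56 m.
P = ρgψ = 1181 × 9.81 × 41.56 = 481498 Pa ≈ 481 kPa.

P ≈ 481 kPa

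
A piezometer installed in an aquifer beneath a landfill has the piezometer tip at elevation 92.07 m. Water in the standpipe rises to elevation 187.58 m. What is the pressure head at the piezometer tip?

ψ ≈ 95.51 m

Total head h = 187.58 m (the water-surface elevation in the piezometer).
Pressure head ψ = h − z = 187.58 − 92.07 = 95.51 m.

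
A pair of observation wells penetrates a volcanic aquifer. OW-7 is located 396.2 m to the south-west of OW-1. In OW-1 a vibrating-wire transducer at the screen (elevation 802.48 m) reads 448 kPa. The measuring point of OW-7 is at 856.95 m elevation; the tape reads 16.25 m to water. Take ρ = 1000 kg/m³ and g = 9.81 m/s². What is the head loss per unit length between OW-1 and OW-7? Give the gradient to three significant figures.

Pressure head at OW-1: ψ = P/(ρg) = 448×1000 / (1000 × 9.81) = 45.67 m.
Total head at OW-1: h = z + ψ = 802.48 + 45.67 = 848.15 m.
Total head at OW-7: h = 856.95 − 16.25 = 840.70 m.
Head difference: h(OW-1) − h(OW-7) = 848.15 − 840.70 = 7.45 m.
Hydraulic gradient: i = |Δh| / L = 7.45 / 396.2 = 0.0188.

i ≈ 0.0188 m/m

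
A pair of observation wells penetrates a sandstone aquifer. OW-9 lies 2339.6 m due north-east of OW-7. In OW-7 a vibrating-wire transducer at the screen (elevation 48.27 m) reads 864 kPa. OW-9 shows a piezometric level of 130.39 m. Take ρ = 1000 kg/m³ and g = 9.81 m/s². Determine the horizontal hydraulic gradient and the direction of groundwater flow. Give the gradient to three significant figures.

i ≈ 0.00254; groundwater flows toward the north-east

Pressure head at OW-7: ψ = P/(ρg) = 864×1000 / (1000 × 9.81) = 88.07 m.
Total head at OW-7: h = z + ψ = 48.27 + 88.07 = 136.34 m.
Total head at OW-9: h = 130.39 m (water level in the piezometer is the total head).
Head difference: h(OW-7) − h(OW-9) = 136.34 − 130.39 = 5.95 m.
Hydraulic gradient: i = |Δh| / L = 5.95 / 2339.6 = 0.00254.
Flow is from higher to lower head: from OW-7 toward OW-9, i.e. toward the north-east.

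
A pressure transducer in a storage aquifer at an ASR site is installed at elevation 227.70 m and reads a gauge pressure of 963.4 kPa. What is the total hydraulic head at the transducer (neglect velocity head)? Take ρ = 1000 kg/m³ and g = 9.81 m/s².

ψ = P/(ρg) = 963.4×1000 / (1000 × 9.81) = 98.21 m.
h = z + ψ = 227.70 + 98.21 = 325.91 m.

h ≈ 325.91 m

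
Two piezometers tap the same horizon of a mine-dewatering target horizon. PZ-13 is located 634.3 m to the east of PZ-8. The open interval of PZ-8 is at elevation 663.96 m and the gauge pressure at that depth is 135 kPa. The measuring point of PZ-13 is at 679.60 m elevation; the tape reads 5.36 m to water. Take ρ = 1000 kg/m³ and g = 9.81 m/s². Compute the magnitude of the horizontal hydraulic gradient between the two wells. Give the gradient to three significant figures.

Pressure head at PZ-8: ψ = P/(ρg) = 135×1000 / (1000 × 9.81) = 13.76 m.
Total head at PZ-8: h = z + ψ = 663.96 + 13.76 = 677.72 m.
Total head at PZ-13: h = 679.60 − 5.36 = 674.24 m.
Head difference: h(PZ-8) − h(PZ-13) = 677.72 − 674.24 = 3.48 m.
Hydraulic gradient: i = |Δh| / L = 3.48 / 634.3 = 0.00549.

i ≈ 0.00549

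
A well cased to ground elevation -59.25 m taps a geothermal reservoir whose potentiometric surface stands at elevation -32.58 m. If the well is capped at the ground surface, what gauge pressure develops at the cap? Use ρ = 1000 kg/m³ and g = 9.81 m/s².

P ≈ 262 kPa

Head above the cap: Δh = -32.58 − (-59.25) = 26.67 m.
P = ρgΔh = 1000 × 9.81 × 26.67 = 261633 Pa ≈ 262 kPa.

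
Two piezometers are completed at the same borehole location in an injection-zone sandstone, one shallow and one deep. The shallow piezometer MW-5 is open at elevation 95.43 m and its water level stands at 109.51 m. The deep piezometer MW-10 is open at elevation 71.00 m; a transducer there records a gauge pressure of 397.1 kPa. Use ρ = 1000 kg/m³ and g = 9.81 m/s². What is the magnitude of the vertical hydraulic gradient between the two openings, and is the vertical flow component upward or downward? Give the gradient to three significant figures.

Total head at MW-5: h = 109.51 m (water level in the standpipe).
Pressure head at MW-10: ψ = P/(ρg) = 397.1×1000 / (1000 × 9.81) = 40.48 m.
Total head at MW-10: h = z + ψ = 71.00 + 40.48 = 111.48 m.
Δh = h(MW-5) − h(MW-10) = 109.51 − 111.48 = -1.97 m.
Vertical separation Δz = 95.43 − 71.00 = 24.43 m.
|i_v| = |Δh| / Δz = 1.97 / 24.43 = 0.0806.
Head is higher in the deep piezometer, so vertical flow is upward (discharge condition).

|i_v| ≈ 0.0806; vertical flow is upward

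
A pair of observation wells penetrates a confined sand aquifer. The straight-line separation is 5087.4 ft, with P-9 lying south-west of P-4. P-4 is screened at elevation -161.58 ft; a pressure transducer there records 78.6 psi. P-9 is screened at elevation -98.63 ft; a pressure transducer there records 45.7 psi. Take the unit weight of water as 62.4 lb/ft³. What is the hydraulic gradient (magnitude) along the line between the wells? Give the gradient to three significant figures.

i ≈ 0.00255

Pressure head at P-4: ψ = 144·P/γ = 144 × 78.6 / 62.4 = 181.38 ft.
Total head at P-4: h = z + ψ = -161.58 + 181.38 = 19.80 ft.
Pressure head at P-9: ψ = 144·P/γ = 144 × 45.7 / 62.4 = 105.46 ft.
Total head at P-9: h = z + ψ = -98.63 + 105.46 = 6.83 ft.
Head difference: h(P-4) − h(P-9) = 19.80 − 6.83 = 12.97 ft.
Hydraulic gradient: i = |Δh| / L = 12.97 / 5087.4 = 0.00255.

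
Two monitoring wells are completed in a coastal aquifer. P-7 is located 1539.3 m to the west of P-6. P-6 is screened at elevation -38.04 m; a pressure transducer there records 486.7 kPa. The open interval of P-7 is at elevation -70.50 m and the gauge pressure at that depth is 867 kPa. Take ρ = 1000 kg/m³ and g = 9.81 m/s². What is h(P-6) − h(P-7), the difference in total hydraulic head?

Δh ≈ -6.31 m

Pressure head at P-6: ψ = P/(ρg) = 486.7×1000 / (1000 × 9.81) = 49.61 m.
Total head at P-6: h = z + ψ = -38.04 + 49.61 = 11.57 m.
Pressure head at P-7: ψ = P/(ρg) = 867×1000 / (1000 × 9.81) = 88.38 m.
Total head at P-7: h = z + ψ = -70.50 + 88.38 = 17.88 m.
Head difference: h(P-6) − h(P-7) = 11.57 − 17.88 = -6.31 m.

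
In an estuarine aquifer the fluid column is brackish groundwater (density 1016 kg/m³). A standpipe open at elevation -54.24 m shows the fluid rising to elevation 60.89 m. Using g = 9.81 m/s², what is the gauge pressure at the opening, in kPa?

P ≈ 1150 kPa

Pressure head ψ = h − z = 60.89 − (-54.24) = 115.13 m.
P = ρgψ = 1016 × 9.81 × 115.13 = 1147496 Pa ≈ 1150 kPa.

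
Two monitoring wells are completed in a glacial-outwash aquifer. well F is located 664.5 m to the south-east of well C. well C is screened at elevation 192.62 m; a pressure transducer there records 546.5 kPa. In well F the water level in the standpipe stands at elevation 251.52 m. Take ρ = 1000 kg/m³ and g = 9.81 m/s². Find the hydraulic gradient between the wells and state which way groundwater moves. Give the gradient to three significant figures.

Pressure head at well C: ψ = P/(ρg) = 546.5×1000 / (1000 × 9.81) = 55.71 m.
Total head at well C: h = z + ψ = 192.62 + 55.71 = 248.33 m.
Total head at well F: h = 251.52 m (water level in the piezometer is the total head).
Head difference: h(well C) − h(well F) = 248.33 − 251.52 = -3.19 m.
Hydraulic gradient: i = |Δh| / L = 3.19 / 664.5 = 0.00480.
Flow is from higher to lower head: from well F toward well C, i.e. toward the north-west.

i ≈ 0.00480; groundwater flows toward the north-west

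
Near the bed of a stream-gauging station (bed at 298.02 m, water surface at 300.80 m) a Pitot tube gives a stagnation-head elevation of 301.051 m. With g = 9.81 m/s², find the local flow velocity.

Near the bed, under hydrostatic conditions, the piezometric head (z + ψ) equals the free-surface elevation, 300.80 m.
Velocity head = total − piezometric = 301.051 − 300.80 = 0.251 m.
v = √(2g·h_v) = √(2 × 9.81 × 0.251) = 2.22 m/s.

v ≈ 2.22 m/s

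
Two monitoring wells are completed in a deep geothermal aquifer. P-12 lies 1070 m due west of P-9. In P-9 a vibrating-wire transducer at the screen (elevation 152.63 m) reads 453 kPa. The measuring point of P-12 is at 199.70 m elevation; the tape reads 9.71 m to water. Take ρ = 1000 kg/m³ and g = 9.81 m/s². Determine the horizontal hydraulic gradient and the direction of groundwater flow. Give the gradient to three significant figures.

i ≈ 0.00824; groundwater flows toward the west

Pressure head at P-9: ψ = P/(ρg) = 453×1000 / (1000 × 9.81) = 46.18 m.
Total head at P-9: h = z + ψ = 152.63 + 46.18 = 198.81 m.
Total head at P-12: h = 199.70 − 9.71 = 189.99 m.
Head difference: h(P-9) − h(P-12) = 198.81 − 189.99 = 8.82 m.
Hydraulic gradient: i = |Δh| / L = 8.82 / 1070 = 0.00824.
Flow is from higher to lower head: from P-9 toward P-12, i.e. toward the west.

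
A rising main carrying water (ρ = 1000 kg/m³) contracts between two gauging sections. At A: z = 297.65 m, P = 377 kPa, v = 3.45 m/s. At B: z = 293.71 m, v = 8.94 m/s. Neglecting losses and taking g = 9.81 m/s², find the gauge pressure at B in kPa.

Pressure head at A: ψ₁ = P₁/(ρg) = 377×1000 / (1000 × 9.81) = 38.43 m.
Velocity heads: v₁²/2g = 3.45²/19.62 = 0.607 m; v₂²/2g = 8.94²/19.62 = 4.074 m.
Total head H = z₁ + ψ₁ + v₁²/2g = 297.65 + 38.43 + 0.607 = 336.69 m.
ψ₂ = H − z₂ − v₂²/2g = 336.69 − 293.71 − 4.074 = 38.91 m.
P₂ = ρgψ₂ = 1000 × 9.81 × 38.91 ≈ 382 kPa.

P₂ ≈ 382 kPa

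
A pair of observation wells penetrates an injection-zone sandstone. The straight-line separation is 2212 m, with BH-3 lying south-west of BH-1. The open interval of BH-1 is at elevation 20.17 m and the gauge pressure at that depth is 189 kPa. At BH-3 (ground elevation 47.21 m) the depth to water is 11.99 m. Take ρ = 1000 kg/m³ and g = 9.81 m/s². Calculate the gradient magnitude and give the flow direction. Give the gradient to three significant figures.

i ≈ 0.00191; groundwater flows toward the south-west

Pressure head at BH-1: ψ = P/(ρg) = 189×1000 / (1000 × 9.81) = 19.27 m.
Total head at BH-1: h = z + ψ = 20.17 + 19.27 = 39.44 m.
Total head at BH-3: h = 47.21 − 11.99 = 35.22 m.
Head difference: h(BH-1) − h(BH-3) = 39.44 − 35.22 = 4.22 m.
Hydraulic gradient: i = |Δh| / L = 4.22 / 2212 = 0.00191.
Flow is from higher to lower head: from BH-1 toward BH-3, i.e. toward the south-west.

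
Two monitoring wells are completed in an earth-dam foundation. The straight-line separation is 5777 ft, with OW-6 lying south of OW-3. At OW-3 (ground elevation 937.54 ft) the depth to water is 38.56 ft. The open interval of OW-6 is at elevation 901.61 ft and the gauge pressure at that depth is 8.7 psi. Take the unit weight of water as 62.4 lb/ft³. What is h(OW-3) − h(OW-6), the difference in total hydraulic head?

Δh ≈ -22.71 ft

Total head at OW-3: h = 937.54 − 38.56 = 898.98 ft.
Pressure head at OW-6: ψ = 144·P/γ = 144 × 8.7 / 62.4 = 20.08 ft.
Total head at OW-6: h = z + ψ = 901.61 + 20.08 = 921.69 ft.
Head difference: h(OW-3) − h(OW-6) = 898.98 − 921.69 = -22.71 ft.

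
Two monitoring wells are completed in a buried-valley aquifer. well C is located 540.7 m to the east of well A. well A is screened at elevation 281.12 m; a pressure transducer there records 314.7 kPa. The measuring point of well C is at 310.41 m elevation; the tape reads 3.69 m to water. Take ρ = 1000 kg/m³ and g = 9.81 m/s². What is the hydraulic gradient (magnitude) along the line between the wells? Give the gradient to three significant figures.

Pressure head at well A: ψ = P/(ρg) = 314.7×1000 / (1000 × 9.81) = 32.08 m.
Total head at well A: h = z + ψ = 281.12 + 32.08 = 313.20 m.
Total head at well C: h = 310.41 − 3.69 = 306.72 m.
Head difference: h(well A) − h(well C) = 313.20 − 306.72 = 6.48 m.
Hydraulic gradient: i = |Δh| / L = 6.48 / 540.7 = 0.0120.

i ≈ 0.0120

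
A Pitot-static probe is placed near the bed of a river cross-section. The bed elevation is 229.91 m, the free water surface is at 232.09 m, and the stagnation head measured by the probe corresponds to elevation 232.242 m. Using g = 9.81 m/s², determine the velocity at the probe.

Near the bed, under hydrostatic conditions, the piezometric head (z + ψ) equals the free-surface elevation, 232.09 m.
Velocity head = total − piezometric = 232.242 − 232.09 = 0.152 m.
v = √(2g·h_v) = √(2 × 9.81 × 0.152) = 1.73 m/s.

v ≈ 1.73 m/s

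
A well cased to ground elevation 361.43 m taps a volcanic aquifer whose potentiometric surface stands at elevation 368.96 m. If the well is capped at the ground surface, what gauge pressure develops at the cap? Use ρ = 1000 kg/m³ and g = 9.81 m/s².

Head above the cap: Δh = 368.96 − 361.43 = 7.53 m.
P = ρgΔh = 1000 × 9.81 × 7.53 = 73869 Pa ≈ 73.9 kPa.

P ≈ 73.9 kPa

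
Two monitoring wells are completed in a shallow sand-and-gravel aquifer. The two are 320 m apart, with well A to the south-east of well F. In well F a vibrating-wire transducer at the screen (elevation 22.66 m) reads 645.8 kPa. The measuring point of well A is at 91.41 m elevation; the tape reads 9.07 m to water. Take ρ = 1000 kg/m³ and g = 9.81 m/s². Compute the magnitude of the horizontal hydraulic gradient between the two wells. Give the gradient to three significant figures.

Pressure head at well F: ψ = P/(ρg) = 645.8×1000 / (1000 × 9.81) = 65.83 m.
Total head at well F: h = z + ψ = 22.66 + 65.83 = 88.49 m.
Total head at well A: h = 91.41 − 9.07 = 82.34 m.
Head difference: h(well F) − h(well A) = 88.49 − 82.34 = 6.15 m.
Hydraulic gradient: i = |Δh| / L = 6.15 / 320 = 0.0192.

i ≈ 0.0192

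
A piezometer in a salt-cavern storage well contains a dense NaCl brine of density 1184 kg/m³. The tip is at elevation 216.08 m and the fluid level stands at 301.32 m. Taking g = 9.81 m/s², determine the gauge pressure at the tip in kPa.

Pressure head ψ = h − z = 301.32 − 216.08 = 85.24 m.
P = ρgψ = 1184 × 9.81 × 85.24 = 990066 Pa ≈ 990 kPa.

P ≈ 990 kPa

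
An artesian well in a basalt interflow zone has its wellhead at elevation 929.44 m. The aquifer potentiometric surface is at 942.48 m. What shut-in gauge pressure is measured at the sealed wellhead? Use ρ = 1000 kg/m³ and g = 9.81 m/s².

P ≈ 128 kPa

Head above the cap: Δh = 942.48 − 929.44 = 13.04 m.
P = ρgΔh = 1000 × 9.81 × 13.04 = 127922 Pa ≈ 128 kPa.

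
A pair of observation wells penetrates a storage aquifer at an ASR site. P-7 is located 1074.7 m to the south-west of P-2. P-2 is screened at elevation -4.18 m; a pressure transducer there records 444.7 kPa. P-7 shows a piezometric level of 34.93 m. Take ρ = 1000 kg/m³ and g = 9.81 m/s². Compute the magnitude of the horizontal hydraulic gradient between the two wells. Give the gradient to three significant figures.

i ≈ 0.00579

Pressure head at P-2: ψ = P/(ρg) = 444.7×1000 / (1000 × 9.81) = 45.33 m.
Total head at P-2: h = z + ψ = -4.18 + 45.33 = 41.15 m.
Total head at P-7: h = 34.93 m (water level in the piezometer is the total head).
Head difference: h(P-2) − h(P-7) = 41.15 − 34.93 = 6.22 m.
Hydraulic gradient: i = |Δh| / L = 6.22 / 1074.7 = 0.00579.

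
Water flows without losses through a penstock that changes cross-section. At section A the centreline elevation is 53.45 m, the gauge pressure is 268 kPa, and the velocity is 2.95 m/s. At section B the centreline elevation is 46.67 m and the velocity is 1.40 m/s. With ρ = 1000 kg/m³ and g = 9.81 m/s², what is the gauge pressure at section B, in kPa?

Pressure head at A: ψ₁ = P₁/(ρg) = 268×1000 / (1000 × 9.81) = 27.32 m.
Velocity heads: v₁²/2g = 2.95²/19.62 = 0.444 m; v₂²/2g = 1.40²/19.62 = 0.100 m.
Total head H = z₁ + ψ₁ + v₁²/2g = 53.45 + 27.32 + 0.444 = 81.21 m.
ψ₂ = H − z₂ − v₂²/2g = 81.21 − 46.67 − 0.100 = 34.44 m.
P₂ = ρgψ₂ = 1000 × 9.81 × 34.44 ≈ 338 kPa.

P₂ ≈ 338 kPa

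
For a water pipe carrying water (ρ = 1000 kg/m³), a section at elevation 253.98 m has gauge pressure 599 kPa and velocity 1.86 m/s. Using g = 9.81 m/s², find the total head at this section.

h ≈ 315.22 m

Pressure head ψ = P/(ρg) = 599×1000 / (1000 × 9.81) = 61.06 m.
Velocity head = v²/(2g) = 1.86² / (2 × 9.81) = 0.176 m.
h = z + ψ + v²/(2g) = 253.98 + 61.06 + 0.176 = 315.22 m.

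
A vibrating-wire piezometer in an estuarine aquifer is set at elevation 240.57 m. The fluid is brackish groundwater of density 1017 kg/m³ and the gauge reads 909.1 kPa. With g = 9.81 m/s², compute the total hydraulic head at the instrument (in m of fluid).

h ≈ 331.69 m

ψ = P/(ρg) = 909.1×1000 / (1017 × 9.81) = 91.12 m.
h = z + ψ = 240.57 + 91.12 = 331.69 m.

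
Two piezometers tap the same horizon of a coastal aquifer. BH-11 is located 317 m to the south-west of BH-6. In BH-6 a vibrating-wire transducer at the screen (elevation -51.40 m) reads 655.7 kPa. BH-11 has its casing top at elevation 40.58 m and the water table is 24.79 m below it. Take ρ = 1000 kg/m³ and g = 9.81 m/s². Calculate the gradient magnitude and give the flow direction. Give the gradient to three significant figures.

i ≈ 0.00110; groundwater flows toward the north-east

Pressure head at BH-6: ψ = P/(ρg) = 655.7×1000 / (1000 × 9.81) = 66.84 m.
Total head at BH-6: h = z + ψ = -51.40 + 66.84 = 15.44 m.
Total head at BH-11: h = 40.58 − 24.79 = 15.79 m.
Head difference: h(BH-6) − h(BH-11) = 15.44 − 15.79 = -0.35 m.
Hydraulic gradient: i = |Δh| / L = 0.35 / 317 = 0.00110.
Flow is from higher to lower head: from BH-11 toward BH-6, i.e. toward the north-east.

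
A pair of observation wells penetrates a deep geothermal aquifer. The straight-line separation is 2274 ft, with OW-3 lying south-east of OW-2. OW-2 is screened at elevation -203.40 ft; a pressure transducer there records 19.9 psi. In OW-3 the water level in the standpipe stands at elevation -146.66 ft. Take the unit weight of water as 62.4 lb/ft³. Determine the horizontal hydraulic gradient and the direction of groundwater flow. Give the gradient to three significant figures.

Pressure head at OW-2: ψ = 144·P/γ = 144 × 19.9 / 62.4 = 45.92 ft.
Total head at OW-2: h = z + ψ = -203.40 + 45.92 = -157.48 ft.
Total head at OW-3: h = -146.66 ft (water level in the piezometer is the total head).
Head difference: h(OW-2) − h(OW-3) = -157.48 − (-146.66) = -10.82 ft.
Hydraulic gradient: i = |Δh| / L = 10.82 / 2274 = 0.00476.
Flow is from higher to lower head: from OW-3 toward OW-2, i.e. toward the north-west.

i ≈ 0.00476; groundwater flows toward the north-west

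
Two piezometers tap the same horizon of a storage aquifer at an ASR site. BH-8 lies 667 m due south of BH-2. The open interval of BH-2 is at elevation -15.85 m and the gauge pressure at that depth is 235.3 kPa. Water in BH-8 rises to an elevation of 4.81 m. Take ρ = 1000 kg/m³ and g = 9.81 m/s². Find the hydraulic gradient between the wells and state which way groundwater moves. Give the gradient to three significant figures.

Pressure head at BH-2: ψ = P/(ρg) = 235.3×1000 / (1000 × 9.81) = 23.99 m.
Total head at BH-2: h = z + ψ = -15.85 + 23.99 = 8.14 m.
Total head at BH-8: h = 4.81 m (water level in the piezometer is the total head).
Head difference: h(BH-2) − h(BH-8) = 8.14 − 4.81 = 3.33 m.
Hydraulic gradient: i = |Δh| / L = 3.33 / 667 = 0.00499.
Flow is from higher to lower head: from BH-2 toward BH-8, i.e. toward the south.

i ≈ 0.00499; groundwater flows toward the south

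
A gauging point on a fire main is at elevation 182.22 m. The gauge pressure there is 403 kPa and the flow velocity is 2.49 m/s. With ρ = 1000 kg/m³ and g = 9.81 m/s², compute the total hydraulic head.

h ≈ 223.62 m

Pressure head ψ = P/(ρg) = 403×1000 / (1000 × 9.81) = 41.08 m.
Velocity head = v²/(2g) = 2.49² / (2 × 9.81) = 0.316 m.
h = z + ψ + v²/(2g) = 182.22 + 41.08 + 0.316 = 223.62 m.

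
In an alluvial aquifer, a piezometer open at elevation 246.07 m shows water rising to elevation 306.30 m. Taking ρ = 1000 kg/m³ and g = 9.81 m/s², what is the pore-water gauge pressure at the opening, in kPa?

P ≈ 591 kPa

Pressure head ψ = h − z = 306.30 − 246.07 = 60.23 m.
P = ρgψ = 1000 × 9.81 × 60.23 = 590856 Pa ≈ 591 kPa.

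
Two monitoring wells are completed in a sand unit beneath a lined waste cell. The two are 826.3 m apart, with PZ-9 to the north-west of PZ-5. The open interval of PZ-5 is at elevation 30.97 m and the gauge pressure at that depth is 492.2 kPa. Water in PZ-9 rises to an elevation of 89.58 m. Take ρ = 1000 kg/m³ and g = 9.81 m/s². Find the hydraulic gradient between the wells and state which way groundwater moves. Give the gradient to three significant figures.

i ≈ 0.0102; groundwater flows toward the south-east

Pressure head at PZ-5: ψ = P/(ρg) = 492.2×1000 / (1000 × 9.81) = 50.17 m.
Total head at PZ-5: h = z + ψ = 30.97 + 50.17 = 81.14 m.
Total head at PZ-9: h = 89.58 m (water level in the piezometer is the total head).
Head difference: h(PZ-5) − h(PZ-9) = 81.14 − 89.58 = -8.44 m.
Hydraulic gradient: i = |Δh| / L = 8.44 / 826.3 = 0.0102.
Flow is from higher to lower head: from PZ-9 toward PZ-5, i.e. toward the south-east.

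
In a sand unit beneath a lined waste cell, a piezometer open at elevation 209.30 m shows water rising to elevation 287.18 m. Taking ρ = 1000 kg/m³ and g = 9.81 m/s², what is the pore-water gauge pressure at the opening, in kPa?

Pressure head ψ = h − z = 287.18 − 209.30 = 77.88 m.
P = ρgψ = 1000 × 9.81 × 77.88 = 764003 Pa ≈ 764 kPa.

P ≈ 764 kPa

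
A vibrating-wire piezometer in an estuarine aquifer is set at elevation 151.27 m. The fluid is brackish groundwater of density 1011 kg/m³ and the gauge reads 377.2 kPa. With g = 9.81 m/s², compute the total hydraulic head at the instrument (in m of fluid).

ψ = P/(ρg) = 377.2×1000 / (1011 × 9.81) = 38.03 m.
h = z + ψ = 151.27 + 38.03 = 189.30 m.

h ≈ 189.30 m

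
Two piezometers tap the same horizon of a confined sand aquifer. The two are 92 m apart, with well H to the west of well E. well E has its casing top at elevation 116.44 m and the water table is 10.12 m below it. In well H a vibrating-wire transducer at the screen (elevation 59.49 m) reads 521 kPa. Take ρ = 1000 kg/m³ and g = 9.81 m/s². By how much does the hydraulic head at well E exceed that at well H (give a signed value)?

Δh ≈ -6.28 m

Total head at well E: h = 116.44 − 10.12 = 106.32 m.
Pressure head at well H: ψ = P/(ρg) = 521×1000 / (1000 × 9.81) = 53.11 m.
Total head at well H: h = z + ψ = 59.49 + 53.11 = 112.60 m.
Head difference: h(well E) − h(well H) = 106.32 − 112.60 = -6.28 m.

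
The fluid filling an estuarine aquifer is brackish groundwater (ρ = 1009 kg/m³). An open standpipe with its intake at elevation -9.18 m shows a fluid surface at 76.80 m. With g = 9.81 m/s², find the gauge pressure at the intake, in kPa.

P ≈ 851 kPa

Pressure head ψ = h − z = 76.80 − (-9.18) = 85.98 m.
P = ρgψ = 1009 × 9.81 × 85.98 = 851055 Pa ≈ 851 kPa.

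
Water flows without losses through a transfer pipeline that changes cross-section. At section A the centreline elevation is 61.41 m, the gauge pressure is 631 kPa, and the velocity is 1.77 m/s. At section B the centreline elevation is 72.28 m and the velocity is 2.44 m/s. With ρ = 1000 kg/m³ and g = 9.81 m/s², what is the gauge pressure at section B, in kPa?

P₂ ≈ 523 kPa

Pressure head at A: ψ₁ = P₁/(ρg) = 631×1000 / (1000 × 9.81) = 64.32 m.
Velocity heads: v₁²/2g = 1.77²/19.62 = 0.160 m; v₂²/2g = 2.44²/19.62 = 0.303 m.
Total head H = z₁ + ψ₁ + v₁²/2g = 61.41 + 64.32 + 0.160 = 125.89 m.
ψ₂ = H − z₂ − v₂²/2g = 125.89 − 72.28 − 0.303 = 53.31 m.
P₂ = ρgψ₂ = 1000 × 9.81 × 53.31 ≈ 523 kPa.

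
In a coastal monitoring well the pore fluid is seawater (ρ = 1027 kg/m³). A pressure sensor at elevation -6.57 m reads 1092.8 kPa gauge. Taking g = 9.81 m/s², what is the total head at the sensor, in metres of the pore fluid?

ψ = P/(ρg) = 1092.8×1000 / (1027 × 9.81) = 108.47 m.
h = z + ψ = -6.57 + 108.47 = 101.90 m.

h ≈ 101.90 m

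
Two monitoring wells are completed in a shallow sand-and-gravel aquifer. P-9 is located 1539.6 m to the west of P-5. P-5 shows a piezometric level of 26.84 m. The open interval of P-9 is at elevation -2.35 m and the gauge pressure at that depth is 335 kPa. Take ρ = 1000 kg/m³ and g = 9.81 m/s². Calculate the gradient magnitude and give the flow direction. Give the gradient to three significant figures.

Total head at P-5: h = 26.84 m (water level in the piezometer is the total head).
Pressure head at P-9: ψ = P/(ρg) = 335×1000 / (1000 × 9.81) = 34.15 m.
Total head at P-9: h = z + ψ = -2.35 + 34.15 = 31.80 m.
Head difference: h(P-5) − h(P-9) = 26.84 − 31.80 = -4.96 m.
Hydraulic gradient: i = |Δh| / L = 4.96 / 1539.6 = 0.00322.
Flow is from higher to lower head: from P-9 toward P-5, i.e. toward the east.

i ≈ 0.00322; groundwater flows toward the east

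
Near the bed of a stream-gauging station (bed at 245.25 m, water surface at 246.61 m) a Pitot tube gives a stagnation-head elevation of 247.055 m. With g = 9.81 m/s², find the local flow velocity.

v ≈ 2.95 m/s

Near the bed, under hydrostatic conditions, the piezometric head (z + ψ) equals the free-surface elevation, 246.61 m.
Velocity head = total − piezometric = 247.055 − 246.61 = 0.445 m.
v = √(2g·h_v) = √(2 × 9.81 × 0.445) = 2.95 m/s.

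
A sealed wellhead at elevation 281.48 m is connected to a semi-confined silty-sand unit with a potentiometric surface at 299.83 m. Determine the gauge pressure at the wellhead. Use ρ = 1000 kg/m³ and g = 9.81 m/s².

Head above the cap: Δh = 299.83 − 281.48 = 18.35 m.
P = ρgΔh = 1000 × 9.81 × 18.35 = 180014 Pa ≈ 180 kPa.

P ≈ 180 kPa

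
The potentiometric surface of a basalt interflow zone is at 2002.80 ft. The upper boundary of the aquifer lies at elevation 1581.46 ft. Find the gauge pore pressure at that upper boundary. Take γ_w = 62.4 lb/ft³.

P ≈ 183 psi

Pressure head at the aquifer top: ψ = h − z = 2002.80 − 1581.46 = 421.34 ft.
P = γψ/144 = 62.4 × 421.34 / 144 = 183 psi.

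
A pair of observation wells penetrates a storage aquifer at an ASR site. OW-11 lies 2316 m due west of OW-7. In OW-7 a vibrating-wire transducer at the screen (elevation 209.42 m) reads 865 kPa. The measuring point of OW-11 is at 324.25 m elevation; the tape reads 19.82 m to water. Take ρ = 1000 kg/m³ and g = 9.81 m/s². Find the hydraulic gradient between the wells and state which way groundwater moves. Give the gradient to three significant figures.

Pressure head at OW-7: ψ = P/(ρg) = 865×1000 / (1000 × 9.81) = 88.18 m.
Total head at OW-7: h = z + ψ = 209.42 + 88.18 = 297.60 m.
Total head at OW-11: h = 324.25 − 19.82 = 304.43 m.
Head difference: h(OW-7) − h(OW-11) = 297.60 − 304.43 = -6.83 m.
Hydraulic gradient: i = |Δh| / L = 6.83 / 2316 = 0.00295.
Flow is from higher to lower head: from OW-11 toward OW-7, i.e. toward the east.

i ≈ 0.00295; groundwater flows toward the east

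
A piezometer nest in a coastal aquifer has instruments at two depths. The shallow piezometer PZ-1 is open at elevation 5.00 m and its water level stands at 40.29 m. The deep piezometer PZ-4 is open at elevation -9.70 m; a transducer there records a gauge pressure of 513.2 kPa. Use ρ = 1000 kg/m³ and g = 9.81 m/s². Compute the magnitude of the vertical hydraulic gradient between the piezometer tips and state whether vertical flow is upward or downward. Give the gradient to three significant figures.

|i_v| ≈ 0.158; vertical flow is upward

Total head at PZ-1: h = 40.29 m (water level in the standpipe).
Pressure head at PZ-4: ψ = P/(ρg) = 513.2×1000 / (1000 × 9.81) = 52.31 m.
Total head at PZ-4: h = z + ψ = -9.70 + 52.31 = 42.61 m.
Δh = h(PZ-1) − h(PZ-4) = 40.29 − 42.61 = -2.32 m.
Vertical separation Δz = 5.00 − (-9.70) = 14.70 m.
|i_v| = |Δh| / Δz = 2.32 / 14.70 = 0.158.
Head is higher in the deep piezometer, so vertical flow is upward (discharge condition).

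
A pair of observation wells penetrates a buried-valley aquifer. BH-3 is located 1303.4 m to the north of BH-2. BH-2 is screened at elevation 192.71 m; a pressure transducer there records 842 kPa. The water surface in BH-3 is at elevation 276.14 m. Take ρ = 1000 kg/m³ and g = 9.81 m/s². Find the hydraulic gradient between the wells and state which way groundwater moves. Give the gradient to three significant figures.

Pressure head at BH-2: ψ = P/(ρg) = 842×1000 / (1000 × 9.81) = 85.83 m.
Total head at BH-2: h = z + ψ = 192.71 + 85.83 = 278.54 m.
Total head at BH-3: h = 276.14 m (water level in the piezometer is the total head).
Head difference: h(BH-2) − h(BH-3) = 278.54 − 276.14 = 2.40 m.
Hydraulic gradient: i = |Δh| / L = 2.40 / 1303.4 = 0.00184.
Flow is from higher to lower head: from BH-2 toward BH-3, i.e. toward the north.

i ≈ 0.00184; groundwater flows toward the north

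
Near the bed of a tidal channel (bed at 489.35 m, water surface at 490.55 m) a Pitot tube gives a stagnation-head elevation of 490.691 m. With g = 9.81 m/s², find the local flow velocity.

v ≈ 1.66 m/s

Near the bed, under hydrostatic conditions, the piezometric head (z + ψ) equals the free-surface elevation, 490.55 m.
Velocity head = total − piezometric = 490.691 − 490.55 = 0.141 m.
v = √(2g·h_v) = √(2 × 9.81 × 0.141) = 1.66 m/s.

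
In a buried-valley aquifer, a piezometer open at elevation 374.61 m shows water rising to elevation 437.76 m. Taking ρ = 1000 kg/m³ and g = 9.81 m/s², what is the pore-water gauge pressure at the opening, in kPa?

Pressure head ψ = h − z = 437.76 − 374.61 = 63.15 m.
P = ρgψ = 1000 × 9.81 × 63.15 = 619502 Pa ≈ 620 kPa.

P ≈ 620 kPa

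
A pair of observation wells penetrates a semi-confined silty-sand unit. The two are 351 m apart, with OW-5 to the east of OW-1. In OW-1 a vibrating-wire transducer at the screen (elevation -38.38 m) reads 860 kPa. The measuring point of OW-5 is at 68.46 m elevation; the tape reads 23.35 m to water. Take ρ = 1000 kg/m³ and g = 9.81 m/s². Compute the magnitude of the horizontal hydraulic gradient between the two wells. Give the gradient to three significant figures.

i ≈ 0.0119

Pressure head at OW-1: ψ = P/(ρg) = 860×1000 / (1000 × 9.81) = 87.67 m.
Total head at OW-1: h = z + ψ = -38.38 + 87.67 = 49.29 m.
Total head at OW-5: h = 68.46 − 23.35 = 45.11 m.
Head difference: h(OW-1) − h(OW-5) = 49.29 − 45.11 = 4.18 m.
Hydraulic gradient: i = |Δh| / L = 4.18 / 351 = 0.0119.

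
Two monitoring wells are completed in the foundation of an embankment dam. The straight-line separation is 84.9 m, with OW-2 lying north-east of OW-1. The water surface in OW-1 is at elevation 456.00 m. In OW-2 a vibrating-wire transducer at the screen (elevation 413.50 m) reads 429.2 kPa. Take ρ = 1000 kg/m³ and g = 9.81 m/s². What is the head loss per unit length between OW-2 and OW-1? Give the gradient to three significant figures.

i ≈ 0.0147 m/m

Total head at OW-1: h = 456.00 m (water level in the piezometer is the total head).
Pressure head at OW-2: ψ = P/(ρg) = 429.2×1000 / (1000 × 9.81) = 43.75 m.
Total head at OW-2: h = z + ψ = 413.50 + 43.75 = 457.25 m.
Head difference: h(OW-1) − h(OW-2) = 456.00 − 457.25 = -1.25 m.
Hydraulic gradient: i = |Δh| / L = 1.25 / 84.9 = 0.0147.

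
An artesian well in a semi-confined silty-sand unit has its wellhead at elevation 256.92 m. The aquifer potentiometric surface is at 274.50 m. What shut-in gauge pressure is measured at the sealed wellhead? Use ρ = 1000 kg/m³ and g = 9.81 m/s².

P ≈ 172 kPa

Head above the cap: Δh = 274.50 − 256.92 = 17.58 m.
P = ρgΔh = 1000 × 9.81 × 17.58 = 172460 Pa ≈ 172 kPa.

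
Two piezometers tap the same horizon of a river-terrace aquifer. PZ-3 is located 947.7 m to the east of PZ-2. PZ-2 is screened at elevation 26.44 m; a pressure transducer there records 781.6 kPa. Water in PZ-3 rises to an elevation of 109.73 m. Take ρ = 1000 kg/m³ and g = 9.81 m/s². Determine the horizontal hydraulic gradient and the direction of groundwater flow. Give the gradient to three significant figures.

Pressure head at PZ-2: ψ = P/(ρg) = 781.6×1000 / (1000 × 9.81) = 79.67 m.
Total head at PZ-2: h = z + ψ = 26.44 + 79.67 = 106.11 m.
Total head at PZ-3: h = 109.73 m (water level in the piezometer is the total head).
Head difference: h(PZ-2) − h(PZ-3) = 106.11 − 109.73 = -3.62 m.
Hydraulic gradient: i = |Δh| / L = 3.62 / 947.7 = 0.00382.
Flow is from higher to lower head: from PZ-3 toward PZ-2, i.e. toward the west.

i ≈ 0.00382; groundwater flows toward the west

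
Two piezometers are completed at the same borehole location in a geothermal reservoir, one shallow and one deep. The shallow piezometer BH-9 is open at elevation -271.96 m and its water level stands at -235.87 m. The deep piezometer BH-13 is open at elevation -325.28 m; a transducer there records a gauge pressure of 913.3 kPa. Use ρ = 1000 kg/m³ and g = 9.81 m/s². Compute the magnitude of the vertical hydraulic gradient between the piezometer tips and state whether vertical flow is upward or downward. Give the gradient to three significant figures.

|i_v| ≈ 0.0692; vertical flow is upward

Total head at BH-9: h = -235.87 m (water level in the standpipe).
Pressure head at BH-13: ψ = P/(ρg) = 913.3×1000 / (1000 × 9.81) = 93.10 m.
Total head at BH-13: h = z + ψ = -325.28 + 93.10 = -232.18 m.
Δh = h(BH-9) − h(BH-13) = -235.87 − (-232.18) = -3.69 m.
Vertical separation Δz = -271.96 − (-325.28) = 53.32 m.
|i_v| = |Δh| / Δz = 3.69 / 53.32 = 0.0692.
Head is higher in the deep piezometer, so vertical flow is upward (discharge condition).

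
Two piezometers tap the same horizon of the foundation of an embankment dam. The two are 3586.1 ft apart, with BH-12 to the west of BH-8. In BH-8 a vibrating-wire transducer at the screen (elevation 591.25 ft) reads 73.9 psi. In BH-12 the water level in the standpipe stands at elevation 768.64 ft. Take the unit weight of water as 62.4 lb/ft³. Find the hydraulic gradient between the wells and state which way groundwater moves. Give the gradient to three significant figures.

i ≈ 0.00191; groundwater flows toward the east

Pressure head at BH-8: ψ = 144·P/γ = 144 × 73.9 / 62.4 = 170.54 ft.
Total head at BH-8: h = z + ψ = 591.25 + 170.54 = 761.79 ft.
Total head at BH-12: h = 768.64 ft (water level in the piezometer is the total head).
Head difference: h(BH-8) − h(BH-12) = 761.79 − 768.64 = -6.85 ft.
Hydraulic gradient: i = |Δh| / L = 6.85 / 3586.1 = 0.00191.
Flow is from higher to lower head: from BH-12 toward BH-8, i.e. toward the east.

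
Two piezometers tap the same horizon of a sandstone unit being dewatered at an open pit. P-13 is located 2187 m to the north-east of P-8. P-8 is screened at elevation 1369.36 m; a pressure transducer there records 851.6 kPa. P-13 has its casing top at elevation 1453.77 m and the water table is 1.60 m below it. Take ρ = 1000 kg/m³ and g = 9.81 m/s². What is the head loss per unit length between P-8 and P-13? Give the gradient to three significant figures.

i ≈ 0.00183 m/m

Pressure head at P-8: ψ = P/(ρg) = 851.6×1000 / (1000 × 9.81) = 86.81 m.
Total head at P-8: h = z + ψ = 1369.36 + 86.81 = 1456.17 m.
Total head at P-13: h = 1453.77 − 1.60 = 1452.17 m.
Head difference: h(P-8) − h(P-13) = 1456.17 − 1452.17 = 4.00 m.
Hydraulic gradient: i = |Δh| / L = 4.00 / 2187 = 0.00183.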